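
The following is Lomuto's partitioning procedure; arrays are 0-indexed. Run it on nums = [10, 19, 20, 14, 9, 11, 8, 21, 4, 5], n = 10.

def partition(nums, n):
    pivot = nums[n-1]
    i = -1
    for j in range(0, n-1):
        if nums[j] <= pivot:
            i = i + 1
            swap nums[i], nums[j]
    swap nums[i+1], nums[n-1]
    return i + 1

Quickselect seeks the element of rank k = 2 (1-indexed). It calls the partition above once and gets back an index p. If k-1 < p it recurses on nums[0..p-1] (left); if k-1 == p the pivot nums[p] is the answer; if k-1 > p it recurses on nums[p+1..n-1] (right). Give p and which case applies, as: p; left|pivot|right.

pivot = nums[9] = 5; i = -1
j=0: nums[0]=10 > 5 → no swap
j=1: nums[1]=19 > 5 → no swap
j=2: nums[2]=20 > 5 → no swap
j=3: nums[3]=14 > 5 → no swap
j=4: nums[4]=9 > 5 → no swap
j=5: nums[5]=11 > 5 → no swap
j=6: nums[6]=8 > 5 → no swap
j=7: nums[7]=21 > 5 → no swap
j=8: nums[8]=4 ≤ 5 → i=0, swap nums[0],nums[8] → [4, 19, 20, 14, 9, 11, 8, 21, 10, 5]
final swap nums[1],nums[9] → [4, 5, 20, 14, 9, 11, 8, 21, 10, 19]; return 1
p = 1; k-1 = 1 == 1 ⇒ pivot

1; pivot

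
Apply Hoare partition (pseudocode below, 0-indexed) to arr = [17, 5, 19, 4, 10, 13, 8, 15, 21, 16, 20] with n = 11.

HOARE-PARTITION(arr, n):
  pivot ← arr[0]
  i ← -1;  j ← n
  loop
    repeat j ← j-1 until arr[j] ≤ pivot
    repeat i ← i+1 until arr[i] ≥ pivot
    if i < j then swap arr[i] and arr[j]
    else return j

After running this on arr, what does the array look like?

[16, 5, 15, 4, 10, 13, 8, 19, 21, 17, 20]

pivot=17
j stops at 9 (16), i stops at 0 (17); swap ⇒ [16, 5, 19, 4, 10, 13, 8, 15, 21, 17, 20]
j stops at 7 (15), i stops at 2 (19); swap ⇒ [16, 5, 15, 4, 10, 13, 8, 19, 21, 17, 20]
j stops at 6, i stops at 7; i≥j ⇒ return 6. arr=[16, 5, 15, 4, 10, 13, 8, 19, 21, 17, 20]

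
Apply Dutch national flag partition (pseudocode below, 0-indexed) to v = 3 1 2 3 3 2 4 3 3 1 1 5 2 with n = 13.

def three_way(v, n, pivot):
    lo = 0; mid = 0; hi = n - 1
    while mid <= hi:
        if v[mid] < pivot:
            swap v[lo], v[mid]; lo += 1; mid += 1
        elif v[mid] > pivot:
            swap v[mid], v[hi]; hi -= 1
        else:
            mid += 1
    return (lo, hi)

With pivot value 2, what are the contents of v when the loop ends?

pivot = 2; lo=0, mid=0, hi=12
v[mid]=3>2: swap v[0],v[12]; hi=11 → 2 1 2 3 3 2 4 3 3 1 1 5 3
v[mid]=2=2: mid=1
v[mid]=1<2: swap v[0],v[1]; lo=1,mid=2 → 1 2 2 3 3 2 4 3 3 1 1 5 3
v[mid]=2=2: mid=3
v[mid]=3>2: swap v[3],v[11]; hi=10 → 1 2 2 5 3 2 4 3 3 1 1 3 3
v[mid]=5>2: swap v[3],v[10]; hi=9 → 1 2 2 1 3 2 4 3 3 1 5 3 3
v[mid]=1<2: swap v[1],v[3]; lo=2,mid=4 → 1 1 2 2 3 2 4 3 3 1 5 3 3
v[mid]=3>2: swap v[4],v[9]; hi=8 → 1 1 2 2 1 2 4 3 3 3 5 3 3
v[mid]=1<2: swap v[2],v[4]; lo=3,mid=5 → 1 1 1 2 2 2 4 3 3 3 5 3 3
v[mid]=2=2: mid=6
v[mid]=4>2: swap v[6],v[8]; hi=7 → 1 1 1 2 2 2 3 3 4 3 5 3 3
v[mid]=3>2: swap v[6],v[7]; hi=6 → 1 1 1 2 2 2 3 3 4 3 5 3 3
v[mid]=3>2: swap v[6],v[6]; hi=5 → 1 1 1 2 2 2 3 3 4 3 5 3 3
end: lo=3, hi=5; v = 1 1 1 2 2 2 3 3 4 3 5 3 3

1 1 1 2 2 2 3 3 4 3 5 3 3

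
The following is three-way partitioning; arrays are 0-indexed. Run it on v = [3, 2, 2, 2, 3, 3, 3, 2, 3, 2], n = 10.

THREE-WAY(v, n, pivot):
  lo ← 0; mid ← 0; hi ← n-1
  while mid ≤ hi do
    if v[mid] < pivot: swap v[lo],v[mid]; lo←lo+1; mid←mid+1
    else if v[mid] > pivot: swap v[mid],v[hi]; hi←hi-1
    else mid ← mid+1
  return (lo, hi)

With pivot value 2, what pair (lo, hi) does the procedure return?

pivot = 2; lo=0, mid=0, hi=9
v[mid]=3>2: swap v[0],v[9]; hi=8 → [2, 2, 2, 2, 3, 3, 3, 2, 3, 3]
v[mid]=2=2: mid=1
v[mid]=2=2: mid=2
v[mid]=2=2: mid=3
v[mid]=2=2: mid=4
v[mid]=3>2: swap v[4],v[8]; hi=7 → [2, 2, 2, 2, 3, 3, 3, 2, 3, 3]
v[mid]=3>2: swap v[4],v[7]; hi=6 → [2, 2, 2, 2, 2, 3, 3, 3, 3, 3]
v[mid]=2=2: mid=5
v[mid]=3>2: swap v[5],v[6]; hi=5 → [2, 2, 2, 2, 2, 3, 3, 3, 3, 3]
v[mid]=3>2: swap v[5],v[5]; hi=4 → [2, 2, 2, 2, 2, 3, 3, 3, 3, 3]
end: lo=0, hi=4; v = [2, 2, 2, 2, 2, 3, 3, 3, 3, 3]

(0, 4)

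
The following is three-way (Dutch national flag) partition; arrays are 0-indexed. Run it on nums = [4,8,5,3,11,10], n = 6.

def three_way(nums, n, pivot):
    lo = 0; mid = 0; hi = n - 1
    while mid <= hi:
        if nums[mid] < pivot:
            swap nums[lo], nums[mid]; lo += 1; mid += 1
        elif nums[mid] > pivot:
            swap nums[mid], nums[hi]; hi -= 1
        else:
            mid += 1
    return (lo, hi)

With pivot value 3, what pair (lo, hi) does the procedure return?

(0, 0)

pivot = 3; lo=0, mid=0, hi=5
nums[mid]=4>3: swap nums[0],nums[5]; hi=4 → [10,8,5,3,11,4]
nums[mid]=10>3: swap nums[0],nums[4]; hi=3 → [11,8,5,3,10,4]
nums[mid]=11>3: swap nums[0],nums[3]; hi=2 → [3,8,5,11,10,4]
nums[mid]=3=3: mid=1
nums[mid]=8>3: swap nums[1],nums[2]; hi=1 → [3,5,8,11,10,4]
nums[mid]=5>3: swap nums[1],nums[1]; hi=0 → [3,5,8,11,10,4]
end: lo=0, hi=0; nums = [3,5,8,11,10,4]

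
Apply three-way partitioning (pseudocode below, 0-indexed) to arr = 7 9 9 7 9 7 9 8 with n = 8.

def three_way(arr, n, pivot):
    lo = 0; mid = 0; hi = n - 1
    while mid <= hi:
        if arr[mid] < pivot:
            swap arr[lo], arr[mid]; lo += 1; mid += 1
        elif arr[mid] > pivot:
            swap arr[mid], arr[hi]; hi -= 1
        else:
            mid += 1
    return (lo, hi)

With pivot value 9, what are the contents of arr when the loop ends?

7 7 7 8 9 9 9 9

lo=0 mid=0 hi=7
7<9: swap(0,0), lo=1 mid=1 ⇒ 7 9 9 7 9 7 9 8
9=9: mid=2
9=9: mid=3
7<9: swap(1,3), lo=2 mid=4 ⇒ 7 7 9 9 9 7 9 8
9=9: mid=5
7<9: swap(2,5), lo=3 mid=6 ⇒ 7 7 7 9 9 9 9 8
9=9: mid=7
8<9: swap(3,7), lo=4 mid=8 ⇒ 7 7 7 8 9 9 9 9
done. lo=4 hi=7; arr=7 7 7 8 9 9 9 9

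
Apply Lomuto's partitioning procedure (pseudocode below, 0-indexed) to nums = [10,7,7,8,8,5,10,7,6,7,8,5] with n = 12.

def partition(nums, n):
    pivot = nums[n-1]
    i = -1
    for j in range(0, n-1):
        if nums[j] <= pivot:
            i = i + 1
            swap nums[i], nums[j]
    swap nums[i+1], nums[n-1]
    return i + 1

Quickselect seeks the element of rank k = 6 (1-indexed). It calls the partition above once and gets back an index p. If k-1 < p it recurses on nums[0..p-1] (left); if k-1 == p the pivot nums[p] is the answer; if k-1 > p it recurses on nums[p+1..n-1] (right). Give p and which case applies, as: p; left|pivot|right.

pivot=5, i=-1
j=0: 10>5, skip
j=1: 7>5, skip
j=2: 7>5, skip
j=3: 8>5, skip
j=4: 8>5, skip
j=5: 5≤5, i=0, swap(0,5) ⇒ [5,7,7,8,8,10,10,7,6,7,8,5]
j=6: 10>5, skip
j=7: 7>5, skip
j=8: 6>5, skip
j=9: 7>5, skip
j=10: 8>5, skip
swap(1,11) ⇒ [5,5,7,8,8,10,10,7,6,7,8,7]; return 1
p = 1; k-1 = 5 > 1 ⇒ right

1; right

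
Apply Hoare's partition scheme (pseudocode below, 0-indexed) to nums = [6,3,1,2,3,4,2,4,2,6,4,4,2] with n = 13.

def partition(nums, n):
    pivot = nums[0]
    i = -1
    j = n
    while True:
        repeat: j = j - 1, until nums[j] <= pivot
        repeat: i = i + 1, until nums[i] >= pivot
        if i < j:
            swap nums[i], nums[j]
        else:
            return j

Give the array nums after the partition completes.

pivot = nums[0] = 6; i = -1, j = 13
j→12 (nums[12]=2≤6), i→0 (nums[0]=6≥6); i<j, swap → [2,3,1,2,3,4,2,4,2,6,4,4,6]
j→11 (nums[11]=4≤6), i→9 (nums[9]=6≥6); i<j, swap → [2,3,1,2,3,4,2,4,2,4,4,6,6]
j→10, i→11; i≥j, return j=10. nums = [2,3,1,2,3,4,2,4,2,4,4,6,6]

[2,3,1,2,3,4,2,4,2,4,4,6,6]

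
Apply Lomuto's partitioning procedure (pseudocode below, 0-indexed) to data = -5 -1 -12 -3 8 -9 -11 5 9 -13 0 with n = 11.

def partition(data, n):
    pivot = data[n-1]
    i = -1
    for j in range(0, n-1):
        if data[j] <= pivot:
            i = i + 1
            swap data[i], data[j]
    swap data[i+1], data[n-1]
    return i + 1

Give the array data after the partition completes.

-5 -1 -12 -3 -9 -11 -13 0 9 8 5

pivot=0, i=-1
j=0: -5≤0, i=0, swap(0,0) ⇒ -5 -1 -12 -3 8 -9 -11 5 9 -13 0
j=1: -1≤0, i=1, swap(1,1) ⇒ -5 -1 -12 -3 8 -9 -11 5 9 -13 0
j=2: -12≤0, i=2, swap(2,2) ⇒ -5 -1 -12 -3 8 -9 -11 5 9 -13 0
j=3: -3≤0, i=3, swap(3,3) ⇒ -5 -1 -12 -3 8 -9 -11 5 9 -13 0
j=4: 8>0, skip
j=5: -9≤0, i=4, swap(4,5) ⇒ -5 -1 -12 -3 -9 8 -11 5 9 -13 0
j=6: -11≤0, i=5, swap(5,6) ⇒ -5 -1 -12 -3 -9 -11 8 5 9 -13 0
j=7: 5>0, skip
j=8: 9>0, skip
j=9: -13≤0, i=6, swap(6,9) ⇒ -5 -1 -12 -3 -9 -11 -13 5 9 8 0
swap(7,10) ⇒ -5 -1 -12 -3 -9 -11 -13 0 9 8 5; return 7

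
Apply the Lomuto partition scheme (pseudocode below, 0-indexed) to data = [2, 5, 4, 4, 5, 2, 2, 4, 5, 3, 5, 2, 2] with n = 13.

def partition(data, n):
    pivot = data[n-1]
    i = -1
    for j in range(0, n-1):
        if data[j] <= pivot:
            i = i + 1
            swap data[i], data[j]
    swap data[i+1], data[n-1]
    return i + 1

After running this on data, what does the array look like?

pivot = data[12] = 2; i = -1
j=0: data[0]=2 ≤ 2 → i=0, swap data[0],data[0] (no change) → [2, 5, 4, 4, 5, 2, 2, 4, 5, 3, 5, 2, 2]
j=1: data[1]=5 > 2 → no swap
j=2: data[2]=4 > 2 → no swap
j=3: data[3]=4 > 2 → no swap
j=4: data[4]=5 > 2 → no swap
j=5: data[5]=2 ≤ 2 → i=1, swap data[1],data[5] → [2, 2, 4, 4, 5, 5, 2, 4, 5, 3, 5, 2, 2]
j=6: data[6]=2 ≤ 2 → i=2, swap data[2],data[6] → [2, 2, 2, 4, 5, 5, 4, 4, 5, 3, 5, 2, 2]
j=7: data[7]=4 > 2 → no swap
j=8: data[8]=5 > 2 → no swap
j=9: data[9]=3 > 2 → no swap
j=10: data[10]=5 > 2 → no swap
j=11: data[11]=2 ≤ 2 → i=3, swap data[3],data[11] → [2, 2, 2, 2, 5, 5, 4, 4, 5, 3, 5, 4, 2]
final swap data[4],data[12] → [2, 2, 2, 2, 2, 5, 4, 4, 5, 3, 5, 4, 5]; return 4

[2, 2, 2, 2, 2, 5, 4, 4, 5, 3, 5, 4, 5]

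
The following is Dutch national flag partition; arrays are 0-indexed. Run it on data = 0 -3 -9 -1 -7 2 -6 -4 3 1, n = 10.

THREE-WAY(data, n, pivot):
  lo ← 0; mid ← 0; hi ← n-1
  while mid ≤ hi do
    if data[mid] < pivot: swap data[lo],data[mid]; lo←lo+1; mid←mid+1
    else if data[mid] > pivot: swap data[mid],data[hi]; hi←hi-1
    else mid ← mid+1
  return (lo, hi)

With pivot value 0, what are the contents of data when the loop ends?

-3 -9 -1 -7 -4 -6 0 3 1 2

lo=0 mid=0 hi=9
0=0: mid=1
-3<0: swap(0,1), lo=1 mid=2 ⇒ -3 0 -9 -1 -7 2 -6 -4 3 1
-9<0: swap(1,2), lo=2 mid=3 ⇒ -3 -9 0 -1 -7 2 -6 -4 3 1
-1<0: swap(2,3), lo=3 mid=4 ⇒ -3 -9 -1 0 -7 2 -6 -4 3 1
-7<0: swap(3,4), lo=4 mid=5 ⇒ -3 -9 -1 -7 0 2 -6 -4 3 1
2>0: swap(5,9), hi=8 ⇒ -3 -9 -1 -7 0 1 -6 -4 3 2
1>0: swap(5,8), hi=7 ⇒ -3 -9 -1 -7 0 3 -6 -4 1 2
3>0: swap(5,7), hi=6 ⇒ -3 -9 -1 -7 0 -4 -6 3 1 2
-4<0: swap(4,5), lo=5 mid=6 ⇒ -3 -9 -1 -7 -4 0 -6 3 1 2
-6<0: swap(5,6), lo=6 mid=7 ⇒ -3 -9 -1 -7 -4 -6 0 3 1 2
done. lo=6 hi=6; data=-3 -9 -1 -7 -4 -6 0 3 1 2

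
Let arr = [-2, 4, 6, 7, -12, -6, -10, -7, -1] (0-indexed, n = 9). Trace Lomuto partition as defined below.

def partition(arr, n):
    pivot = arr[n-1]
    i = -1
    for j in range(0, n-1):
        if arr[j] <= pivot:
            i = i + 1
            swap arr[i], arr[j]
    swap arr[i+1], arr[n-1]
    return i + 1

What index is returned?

pivot=-1, i=-1
j=0: -2≤-1, i=0, swap(0,0) ⇒ [-2, 4, 6, 7, -12, -6, -10, -7, -1]
j=1: 4>-1, skip
j=2: 6>-1, skip
j=3: 7>-1, skip
j=4: -12≤-1, i=1, swap(1,4) ⇒ [-2, -12, 6, 7, 4, -6, -10, -7, -1]
j=5: -6≤-1, i=2, swap(2,5) ⇒ [-2, -12, -6, 7, 4, 6, -10, -7, -1]
j=6: -10≤-1, i=3, swap(3,6) ⇒ [-2, -12, -6, -10, 4, 6, 7, -7, -1]
j=7: -7≤-1, i=4, swap(4,7) ⇒ [-2, -12, -6, -10, -7, 6, 7, 4, -1]
swap(5,8) ⇒ [-2, -12, -6, -10, -7, -1, 7, 4, 6]; return 5

5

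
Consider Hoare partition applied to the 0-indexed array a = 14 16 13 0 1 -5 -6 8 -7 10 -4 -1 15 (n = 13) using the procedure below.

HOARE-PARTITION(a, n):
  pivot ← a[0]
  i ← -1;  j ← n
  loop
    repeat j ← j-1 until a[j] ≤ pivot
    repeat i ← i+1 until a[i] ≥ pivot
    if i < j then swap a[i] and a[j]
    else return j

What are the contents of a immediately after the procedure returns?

pivot=14
j stops at 11 (-1), i stops at 0 (14); swap ⇒ -1 16 13 0 1 -5 -6 8 -7 10 -4 14 15
j stops at 10 (-4), i stops at 1 (16); swap ⇒ -1 -4 13 0 1 -5 -6 8 -7 10 16 14 15
j stops at 9, i stops at 10; i≥j ⇒ return 9. a=-1 -4 13 0 1 -5 -6 8 -7 10 16 14 15

-1 -4 13 0 1 -5 -6 8 -7 10 16 14 15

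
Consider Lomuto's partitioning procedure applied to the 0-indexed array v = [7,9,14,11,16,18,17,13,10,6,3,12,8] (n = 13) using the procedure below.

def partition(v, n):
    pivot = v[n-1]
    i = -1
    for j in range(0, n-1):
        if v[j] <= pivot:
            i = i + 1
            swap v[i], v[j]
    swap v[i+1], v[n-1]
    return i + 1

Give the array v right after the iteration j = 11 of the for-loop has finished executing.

[7,6,3,11,16,18,17,13,10,9,14,12,8]

pivot = v[12] = 8; i = -1
j=0: v[0]=7 ≤ 8 → i=0, swap v[0],v[0] (no change) → [7,9,14,11,16,18,17,13,10,6,3,12,8]
j=1: v[1]=9 > 8 → no swap
j=2: v[2]=14 > 8 → no swap
j=3: v[3]=11 > 8 → no swap
j=4: v[4]=16 > 8 → no swap
j=5: v[5]=18 > 8 → no swap
j=6: v[6]=17 > 8 → no swap
j=7: v[7]=13 > 8 → no swap
j=8: v[8]=10 > 8 → no swap
j=9: v[9]=6 ≤ 8 → i=1, swap v[1],v[9] → [7,6,14,11,16,18,17,13,10,9,3,12,8]
j=10: v[10]=3 ≤ 8 → i=2, swap v[2],v[10] → [7,6,3,11,16,18,17,13,10,9,14,12,8]
j=11: v[11]=12 > 8 → no swap
(after j=11) v = [7,6,3,11,16,18,17,13,10,9,14,12,8]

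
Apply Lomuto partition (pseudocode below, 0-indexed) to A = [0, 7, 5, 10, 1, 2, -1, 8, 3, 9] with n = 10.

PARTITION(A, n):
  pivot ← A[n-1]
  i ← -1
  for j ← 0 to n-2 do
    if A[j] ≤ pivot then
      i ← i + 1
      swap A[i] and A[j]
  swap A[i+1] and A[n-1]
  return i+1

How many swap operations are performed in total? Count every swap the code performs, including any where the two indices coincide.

pivot = A[9] = 9; i = -1
j=0: A[0]=0 ≤ 9 → i=0, swap A[0],A[0] (no change) → [0, 7, 5, 10, 1, 2, -1, 8, 3, 9]
j=1: A[1]=7 ≤ 9 → i=1, swap A[1],A[1] (no change) → [0, 7, 5, 10, 1, 2, -1, 8, 3, 9]
j=2: A[2]=5 ≤ 9 → i=2, swap A[2],A[2] (no change) → [0, 7, 5, 10, 1, 2, -1, 8, 3, 9]
j=3: A[3]=10 > 9 → no swap
j=4: A[4]=1 ≤ 9 → i=3, swap A[3],A[4] → [0, 7, 5, 1, 10, 2, -1, 8, 3, 9]
j=5: A[5]=2 ≤ 9 → i=4, swap A[4],A[5] → [0, 7, 5, 1, 2, 10, -1, 8, 3, 9]
j=6: A[6]=-1 ≤ 9 → i=5, swap A[5],A[6] → [0, 7, 5, 1, 2, -1, 10, 8, 3, 9]
j=7: A[7]=8 ≤ 9 → i=6, swap A[6],A[7] → [0, 7, 5, 1, 2, -1, 8, 10, 3, 9]
j=8: A[8]=3 ≤ 9 → i=7, swap A[7],A[8] → [0, 7, 5, 1, 2, -1, 8, 3, 10, 9]
final swap A[8],A[9] → [0, 7, 5, 1, 2, -1, 8, 3, 9, 10]; return 8

9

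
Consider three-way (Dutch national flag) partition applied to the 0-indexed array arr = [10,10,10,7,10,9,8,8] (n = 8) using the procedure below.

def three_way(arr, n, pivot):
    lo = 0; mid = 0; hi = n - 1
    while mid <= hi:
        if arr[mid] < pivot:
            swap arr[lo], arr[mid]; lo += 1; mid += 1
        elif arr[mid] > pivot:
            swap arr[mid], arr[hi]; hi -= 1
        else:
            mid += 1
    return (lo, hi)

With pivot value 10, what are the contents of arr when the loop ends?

pivot = 10; lo=0, mid=0, hi=7
arr[mid]=10=10: mid=1
arr[mid]=10=10: mid=2
arr[mid]=10=10: mid=3
arr[mid]=7<10: swap arr[0],arr[3]; lo=1,mid=4 → [7,10,10,10,10,9,8,8]
arr[mid]=10=10: mid=5
arr[mid]=9<10: swap arr[1],arr[5]; lo=2,mid=6 → [7,9,10,10,10,10,8,8]
arr[mid]=8<10: swap arr[2],arr[6]; lo=3,mid=7 → [7,9,8,10,10,10,10,8]
arr[mid]=8<10: swap arr[3],arr[7]; lo=4,mid=8 → [7,9,8,8,10,10,10,10]
end: lo=4, hi=7; arr = [7,9,8,8,10,10,10,10]

[7,9,8,8,10,10,10,10]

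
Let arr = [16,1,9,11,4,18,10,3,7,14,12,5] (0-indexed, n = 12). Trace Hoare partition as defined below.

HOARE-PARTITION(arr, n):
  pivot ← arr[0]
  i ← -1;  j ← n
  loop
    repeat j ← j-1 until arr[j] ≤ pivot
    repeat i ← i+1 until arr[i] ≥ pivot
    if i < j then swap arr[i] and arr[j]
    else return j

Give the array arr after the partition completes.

pivot=16
j stops at 11 (5), i stops at 0 (16); swap ⇒ [5,1,9,11,4,18,10,3,7,14,12,16]
j stops at 10 (12), i stops at 5 (18); swap ⇒ [5,1,9,11,4,12,10,3,7,14,18,16]
j stops at 9, i stops at 10; i≥j ⇒ return 9. arr=[5,1,9,11,4,12,10,3,7,14,18,16]

[5,1,9,11,4,12,10,3,7,14,18,16]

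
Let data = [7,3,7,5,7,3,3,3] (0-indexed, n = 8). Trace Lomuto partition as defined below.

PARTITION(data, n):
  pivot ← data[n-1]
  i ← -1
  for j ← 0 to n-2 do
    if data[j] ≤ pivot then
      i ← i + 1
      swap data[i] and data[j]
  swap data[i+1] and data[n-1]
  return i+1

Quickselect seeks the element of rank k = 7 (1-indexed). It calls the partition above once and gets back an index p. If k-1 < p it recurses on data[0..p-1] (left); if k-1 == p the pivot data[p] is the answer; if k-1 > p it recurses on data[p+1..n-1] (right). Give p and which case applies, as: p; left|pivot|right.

pivot = data[7] = 3; i = -1
j=0: data[0]=7 > 3 → no swap
j=1: data[1]=3 ≤ 3 → i=0, swap data[0],data[1] → [3,7,7,5,7,3,3,3]
j=2: data[2]=7 > 3 → no swap
j=3: data[3]=5 > 3 → no swap
j=4: data[4]=7 > 3 → no swap
j=5: data[5]=3 ≤ 3 → i=1, swap data[1],data[5] → [3,3,7,5,7,7,3,3]
j=6: data[6]=3 ≤ 3 → i=2, swap data[2],data[6] → [3,3,3,5,7,7,7,3]
final swap data[3],data[7] → [3,3,3,3,7,7,7,5]; return 3
p = 3; k-1 = 6 > 3 ⇒ right

3; right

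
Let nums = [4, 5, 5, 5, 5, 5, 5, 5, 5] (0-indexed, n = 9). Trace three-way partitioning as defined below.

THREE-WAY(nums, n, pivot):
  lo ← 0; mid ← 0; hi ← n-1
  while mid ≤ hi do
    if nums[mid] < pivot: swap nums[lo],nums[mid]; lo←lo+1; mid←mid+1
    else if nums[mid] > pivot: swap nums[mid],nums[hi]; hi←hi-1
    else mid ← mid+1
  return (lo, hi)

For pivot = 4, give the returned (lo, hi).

pivot = 4; lo=0, mid=0, hi=8
nums[mid]=4=4: mid=1
nums[mid]=5>4: swap nums[1],nums[8]; hi=7 → [4, 5, 5, 5, 5, 5, 5, 5, 5]
nums[mid]=5>4: swap nums[1],nums[7]; hi=6 → [4, 5, 5, 5, 5, 5, 5, 5, 5]
nums[mid]=5>4: swap nums[1],nums[6]; hi=5 → [4, 5, 5, 5, 5, 5, 5, 5, 5]
nums[mid]=5>4: swap nums[1],nums[5]; hi=4 → [4, 5, 5, 5, 5, 5, 5, 5, 5]
nums[mid]=5>4: swap nums[1],nums[4]; hi=3 → [4, 5, 5, 5, 5, 5, 5, 5, 5]
nums[mid]=5>4: swap nums[1],nums[3]; hi=2 → [4, 5, 5, 5, 5, 5, 5, 5, 5]
nums[mid]=5>4: swap nums[1],nums[2]; hi=1 → [4, 5, 5, 5, 5, 5, 5, 5, 5]
nums[mid]=5>4: swap nums[1],nums[1]; hi=0 → [4, 5, 5, 5, 5, 5, 5, 5, 5]
end: lo=0, hi=0; nums = [4, 5, 5, 5, 5, 5, 5, 5, 5]

(0, 0)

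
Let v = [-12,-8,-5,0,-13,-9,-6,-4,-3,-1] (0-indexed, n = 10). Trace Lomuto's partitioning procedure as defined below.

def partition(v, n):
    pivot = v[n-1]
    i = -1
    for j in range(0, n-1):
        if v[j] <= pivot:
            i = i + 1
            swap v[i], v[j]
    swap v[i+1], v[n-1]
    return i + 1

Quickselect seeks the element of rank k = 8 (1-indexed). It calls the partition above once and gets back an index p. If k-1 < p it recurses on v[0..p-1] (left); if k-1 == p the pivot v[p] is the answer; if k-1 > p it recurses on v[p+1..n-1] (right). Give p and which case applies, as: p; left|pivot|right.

8; left

pivot = v[9] = -1; i = -1
j=0: v[0]=-12 ≤ -1 → i=0, swap v[0],v[0] (no change) → [-12,-8,-5,0,-13,-9,-6,-4,-3,-1]
j=1: v[1]=-8 ≤ -1 → i=1, swap v[1],v[1] (no change) → [-12,-8,-5,0,-13,-9,-6,-4,-3,-1]
j=2: v[2]=-5 ≤ -1 → i=2, swap v[2],v[2] (no change) → [-12,-8,-5,0,-13,-9,-6,-4,-3,-1]
j=3: v[3]=0 > -1 → no swap
j=4: v[4]=-13 ≤ -1 → i=3, swap v[3],v[4] → [-12,-8,-5,-13,0,-9,-6,-4,-3,-1]
j=5: v[5]=-9 ≤ -1 → i=4, swap v[4],v[5] → [-12,-8,-5,-13,-9,0,-6,-4,-3,-1]
j=6: v[6]=-6 ≤ -1 → i=5, swap v[5],v[6] → [-12,-8,-5,-13,-9,-6,0,-4,-3,-1]
j=7: v[7]=-4 ≤ -1 → i=6, swap v[6],v[7] → [-12,-8,-5,-13,-9,-6,-4,0,-3,-1]
j=8: v[8]=-3 ≤ -1 → i=7, swap v[7],v[8] → [-12,-8,-5,-13,-9,-6,-4,-3,0,-1]
final swap v[8],v[9] → [-12,-8,-5,-13,-9,-6,-4,-3,-1,0]; return 8
p = 8; k-1 = 7 < 8 ⇒ left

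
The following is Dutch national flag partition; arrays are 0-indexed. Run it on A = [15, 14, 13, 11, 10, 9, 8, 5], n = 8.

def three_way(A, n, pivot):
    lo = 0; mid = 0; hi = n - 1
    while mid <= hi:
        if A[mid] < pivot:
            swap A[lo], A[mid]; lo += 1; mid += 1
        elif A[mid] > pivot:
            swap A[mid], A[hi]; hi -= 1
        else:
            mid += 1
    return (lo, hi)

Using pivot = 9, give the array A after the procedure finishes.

pivot = 9; lo=0, mid=0, hi=7
A[mid]=15>9: swap A[0],A[7]; hi=6 → [5, 14, 13, 11, 10, 9, 8, 15]
A[mid]=5<9: swap A[0],A[0]; lo=1,mid=1 → [5, 14, 13, 11, 10, 9, 8, 15]
A[mid]=14>9: swap A[1],A[6]; hi=5 → [5, 8, 13, 11, 10, 9, 14, 15]
A[mid]=8<9: swap A[1],A[1]; lo=2,mid=2 → [5, 8, 13, 11, 10, 9, 14, 15]
A[mid]=13>9: swap A[2],A[5]; hi=4 → [5, 8, 9, 11, 10, 13, 14, 15]
A[mid]=9=9: mid=3
A[mid]=11>9: swap A[3],A[4]; hi=3 → [5, 8, 9, 10, 11, 13, 14, 15]
A[mid]=10>9: swap A[3],A[3]; hi=2 → [5, 8, 9, 10, 11, 13, 14, 15]
end: lo=2, hi=2; A = [5, 8, 9, 10, 11, 13, 14, 15]

[5, 8, 9, 10, 11, 13, 14, 15]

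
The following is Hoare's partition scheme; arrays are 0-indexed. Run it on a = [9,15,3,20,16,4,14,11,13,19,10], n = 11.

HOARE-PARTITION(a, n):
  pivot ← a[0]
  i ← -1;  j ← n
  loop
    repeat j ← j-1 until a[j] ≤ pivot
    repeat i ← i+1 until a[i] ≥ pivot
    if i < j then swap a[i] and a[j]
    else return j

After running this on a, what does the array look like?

[4,3,15,20,16,9,14,11,13,19,10]

pivot = a[0] = 9; i = -1, j = 11
j→5 (a[5]=4≤9), i→0 (a[0]=9≥9); i<j, swap → [4,15,3,20,16,9,14,11,13,19,10]
j→2 (a[2]=3≤9), i→1 (a[1]=15≥9); i<j, swap → [4,3,15,20,16,9,14,11,13,19,10]
j→1, i→2; i≥j, return j=1. a = [4,3,15,20,16,9,14,11,13,19,10]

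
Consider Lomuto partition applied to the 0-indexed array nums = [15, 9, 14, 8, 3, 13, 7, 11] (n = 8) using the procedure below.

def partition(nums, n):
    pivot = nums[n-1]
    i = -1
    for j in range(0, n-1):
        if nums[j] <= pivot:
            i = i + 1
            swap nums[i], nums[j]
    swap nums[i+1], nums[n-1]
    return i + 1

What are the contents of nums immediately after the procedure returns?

[9, 8, 3, 7, 11, 13, 15, 14]

pivot = nums[7] = 11; i = -1
j=0: nums[0]=15 > 11 → no swap
j=1: nums[1]=9 ≤ 11 → i=0, swap nums[0],nums[1] → [9, 15, 14, 8, 3, 13, 7, 11]
j=2: nums[2]=14 > 11 → no swap
j=3: nums[3]=8 ≤ 11 → i=1, swap nums[1],nums[3] → [9, 8, 14, 15, 3, 13, 7, 11]
j=4: nums[4]=3 ≤ 11 → i=2, swap nums[2],nums[4] → [9, 8, 3, 15, 14, 13, 7, 11]
j=5: nums[5]=13 > 11 → no swap
j=6: nums[6]=7 ≤ 11 → i=3, swap nums[3],nums[6] → [9, 8, 3, 7, 14, 13, 15, 11]
final swap nums[4],nums[7] → [9, 8, 3, 7, 11, 13, 15, 14]; return 4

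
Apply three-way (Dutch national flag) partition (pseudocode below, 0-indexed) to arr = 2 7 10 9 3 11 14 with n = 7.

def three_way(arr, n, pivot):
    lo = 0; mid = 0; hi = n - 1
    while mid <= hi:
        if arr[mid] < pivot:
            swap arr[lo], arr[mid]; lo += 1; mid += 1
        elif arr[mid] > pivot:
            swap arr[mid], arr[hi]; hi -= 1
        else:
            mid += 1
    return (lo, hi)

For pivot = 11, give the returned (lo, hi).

(5, 5)

lo=0 mid=0 hi=6
2<11: swap(0,0), lo=1 mid=1 ⇒ 2 7 10 9 3 11 14
7<11: swap(1,1), lo=2 mid=2 ⇒ 2 7 10 9 3 11 14
10<11: swap(2,2), lo=3 mid=3 ⇒ 2 7 10 9 3 11 14
9<11: swap(3,3), lo=4 mid=4 ⇒ 2 7 10 9 3 11 14
3<11: swap(4,4), lo=5 mid=5 ⇒ 2 7 10 9 3 11 14
11=11: mid=6
14>11: swap(6,6), hi=5 ⇒ 2 7 10 9 3 11 14
done. lo=5 hi=5; arr=2 7 10 9 3 11 14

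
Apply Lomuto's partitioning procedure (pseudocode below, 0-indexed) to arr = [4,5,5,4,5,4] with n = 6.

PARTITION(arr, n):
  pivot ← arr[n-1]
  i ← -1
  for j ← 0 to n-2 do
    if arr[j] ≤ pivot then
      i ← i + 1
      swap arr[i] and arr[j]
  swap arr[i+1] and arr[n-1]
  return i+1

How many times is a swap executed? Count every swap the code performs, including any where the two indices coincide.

3

pivot = arr[5] = 4; i = -1
j=0: arr[0]=4 ≤ 4 → i=0, swap arr[0],arr[0] (no change) → [4,5,5,4,5,4]
j=1: arr[1]=5 > 4 → no swap
j=2: arr[2]=5 > 4 → no swap
j=3: arr[3]=4 ≤ 4 → i=1, swap arr[1],arr[3] → [4,4,5,5,5,4]
j=4: arr[4]=5 > 4 → no swap
final swap arr[2],arr[5] → [4,4,4,5,5,5]; return 2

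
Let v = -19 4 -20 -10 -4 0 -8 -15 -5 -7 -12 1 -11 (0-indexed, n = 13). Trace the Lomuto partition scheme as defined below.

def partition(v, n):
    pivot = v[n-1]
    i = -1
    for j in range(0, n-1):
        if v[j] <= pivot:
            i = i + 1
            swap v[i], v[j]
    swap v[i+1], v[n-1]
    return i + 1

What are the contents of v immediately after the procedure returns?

-19 -20 -15 -12 -11 0 -8 4 -5 -7 -10 1 -4

pivot = v[12] = -11; i = -1
j=0: v[0]=-19 ≤ -11 → i=0, swap v[0],v[0] (no change) → -19 4 -20 -10 -4 0 -8 -15 -5 -7 -12 1 -11
j=1: v[1]=4 > -11 → no swap
j=2: v[2]=-20 ≤ -11 → i=1, swap v[1],v[2] → -19 -20 4 -10 -4 0 -8 -15 -5 -7 -12 1 -11
j=3: v[3]=-10 > -11 → no swap
j=4: v[4]=-4 > -11 → no swap
j=5: v[5]=0 > -11 → no swap
j=6: v[6]=-8 > -11 → no swap
j=7: v[7]=-15 ≤ -11 → i=2, swap v[2],v[7] → -19 -20 -15 -10 -4 0 -8 4 -5 -7 -12 1 -11
j=8: v[8]=-5 > -11 → no swap
j=9: v[9]=-7 > -11 → no swap
j=10: v[10]=-12 ≤ -11 → i=3, swap v[3],v[10] → -19 -20 -15 -12 -4 0 -8 4 -5 -7 -10 1 -11
j=11: v[11]=1 > -11 → no swap
final swap v[4],v[12] → -19 -20 -15 -12 -11 0 -8 4 -5 -7 -10 1 -4; return 4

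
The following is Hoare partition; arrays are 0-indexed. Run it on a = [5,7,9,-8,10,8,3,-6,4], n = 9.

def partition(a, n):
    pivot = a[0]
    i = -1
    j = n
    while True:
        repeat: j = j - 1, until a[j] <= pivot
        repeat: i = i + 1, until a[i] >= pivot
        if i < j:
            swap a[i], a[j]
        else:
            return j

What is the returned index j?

pivot = a[0] = 5; i = -1, j = 9
j→8 (a[8]=4≤5), i→0 (a[0]=5≥5); i<j, swap → [4,7,9,-8,10,8,3,-6,5]
j→7 (a[7]=-6≤5), i→1 (a[1]=7≥5); i<j, swap → [4,-6,9,-8,10,8,3,7,5]
j→6 (a[6]=3≤5), i→2 (a[2]=9≥5); i<j, swap → [4,-6,3,-8,10,8,9,7,5]
j→3, i→4; i≥j, return j=3. a = [4,-6,3,-8,10,8,9,7,5]

3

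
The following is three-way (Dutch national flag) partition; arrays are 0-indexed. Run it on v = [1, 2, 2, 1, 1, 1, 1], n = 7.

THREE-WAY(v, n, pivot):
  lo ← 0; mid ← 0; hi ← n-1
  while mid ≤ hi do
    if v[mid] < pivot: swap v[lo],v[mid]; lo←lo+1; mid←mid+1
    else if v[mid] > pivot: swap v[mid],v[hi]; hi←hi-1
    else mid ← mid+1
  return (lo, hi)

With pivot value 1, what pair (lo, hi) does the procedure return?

(0, 4)

pivot = 1; lo=0, mid=0, hi=6
v[mid]=1=1: mid=1
v[mid]=2>1: swap v[1],v[6]; hi=5 → [1, 1, 2, 1, 1, 1, 2]
v[mid]=1=1: mid=2
v[mid]=2>1: swap v[2],v[5]; hi=4 → [1, 1, 1, 1, 1, 2, 2]
v[mid]=1=1: mid=3
v[mid]=1=1: mid=4
v[mid]=1=1: mid=5
end: lo=0, hi=4; v = [1, 1, 1, 1, 1, 2, 2]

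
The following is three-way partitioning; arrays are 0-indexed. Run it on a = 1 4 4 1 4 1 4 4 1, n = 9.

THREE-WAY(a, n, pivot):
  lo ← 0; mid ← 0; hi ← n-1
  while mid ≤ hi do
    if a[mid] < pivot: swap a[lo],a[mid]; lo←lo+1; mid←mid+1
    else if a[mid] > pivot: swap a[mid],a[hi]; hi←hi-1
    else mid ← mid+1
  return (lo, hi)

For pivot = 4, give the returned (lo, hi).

lo=0 mid=0 hi=8
1<4: swap(0,0), lo=1 mid=1 ⇒ 1 4 4 1 4 1 4 4 1
4=4: mid=2
4=4: mid=3
1<4: swap(1,3), lo=2 mid=4 ⇒ 1 1 4 4 4 1 4 4 1
4=4: mid=5
1<4: swap(2,5), lo=3 mid=6 ⇒ 1 1 1 4 4 4 4 4 1
4=4: mid=7
4=4: mid=8
1<4: swap(3,8), lo=4 mid=9 ⇒ 1 1 1 1 4 4 4 4 4
done. lo=4 hi=8; a=1 1 1 1 4 4 4 4 4

(4, 8)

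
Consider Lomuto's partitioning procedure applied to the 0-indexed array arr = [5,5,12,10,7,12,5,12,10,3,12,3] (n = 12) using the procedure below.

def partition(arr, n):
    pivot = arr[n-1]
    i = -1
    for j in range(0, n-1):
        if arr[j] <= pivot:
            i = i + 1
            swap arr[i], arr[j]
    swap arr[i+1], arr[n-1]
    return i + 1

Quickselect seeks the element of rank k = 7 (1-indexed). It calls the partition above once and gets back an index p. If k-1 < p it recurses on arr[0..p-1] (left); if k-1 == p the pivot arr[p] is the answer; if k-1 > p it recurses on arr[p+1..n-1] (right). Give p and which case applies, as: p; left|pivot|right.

1; right

pivot=3, i=-1
j=0: 5>3, skip
j=1: 5>3, skip
j=2: 12>3, skip
j=3: 10>3, skip
j=4: 7>3, skip
j=5: 12>3, skip
j=6: 5>3, skip
j=7: 12>3, skip
j=8: 10>3, skip
j=9: 3≤3, i=0, swap(0,9) ⇒ [3,5,12,10,7,12,5,12,10,5,12,3]
j=10: 12>3, skip
swap(1,11) ⇒ [3,3,12,10,7,12,5,12,10,5,12,5]; return 1
p = 1; k-1 = 6 > 1 ⇒ right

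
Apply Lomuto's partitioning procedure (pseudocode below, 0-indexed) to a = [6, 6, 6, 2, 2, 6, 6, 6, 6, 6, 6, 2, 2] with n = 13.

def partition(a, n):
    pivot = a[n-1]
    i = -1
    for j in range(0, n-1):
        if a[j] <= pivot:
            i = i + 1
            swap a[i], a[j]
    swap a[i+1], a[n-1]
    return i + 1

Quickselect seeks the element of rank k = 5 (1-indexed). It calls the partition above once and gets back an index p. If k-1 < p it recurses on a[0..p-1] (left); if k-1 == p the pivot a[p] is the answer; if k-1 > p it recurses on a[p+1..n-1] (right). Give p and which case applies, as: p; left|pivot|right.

3; right

pivot = a[12] = 2; i = -1
j=0: a[0]=6 > 2 → no swap
j=1: a[1]=6 > 2 → no swap
j=2: a[2]=6 > 2 → no swap
j=3: a[3]=2 ≤ 2 → i=0, swap a[0],a[3] → [2, 6, 6, 6, 2, 6, 6, 6, 6, 6, 6, 2, 2]
j=4: a[4]=2 ≤ 2 → i=1, swap a[1],a[4] → [2, 2, 6, 6, 6, 6, 6, 6, 6, 6, 6, 2, 2]
j=5: a[5]=6 > 2 → no swap
j=6: a[6]=6 > 2 → no swap
j=7: a[7]=6 > 2 → no swap
j=8: a[8]=6 > 2 → no swap
j=9: a[9]=6 > 2 → no swap
j=10: a[10]=6 > 2 → no swap
j=11: a[11]=2 ≤ 2 → i=2, swap a[2],a[11] → [2, 2, 2, 6, 6, 6, 6, 6, 6, 6, 6, 6, 2]
final swap a[3],a[12] → [2, 2, 2, 2, 6, 6, 6, 6, 6, 6, 6, 6, 6]; return 3
p = 3; k-1 = 4 > 3 ⇒ right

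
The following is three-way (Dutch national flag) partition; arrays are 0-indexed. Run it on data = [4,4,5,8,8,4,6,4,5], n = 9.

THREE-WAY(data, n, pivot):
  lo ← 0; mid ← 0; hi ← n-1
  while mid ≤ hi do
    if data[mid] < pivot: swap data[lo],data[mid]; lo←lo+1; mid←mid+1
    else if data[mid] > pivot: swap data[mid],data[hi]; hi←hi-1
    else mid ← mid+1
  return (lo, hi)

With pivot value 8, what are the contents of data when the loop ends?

[4,4,5,4,6,4,5,8,8]

pivot = 8; lo=0, mid=0, hi=8
data[mid]=4<8: swap data[0],data[0]; lo=1,mid=1 → [4,4,5,8,8,4,6,4,5]
data[mid]=4<8: swap data[1],data[1]; lo=2,mid=2 → [4,4,5,8,8,4,6,4,5]
data[mid]=5<8: swap data[2],data[2]; lo=3,mid=3 → [4,4,5,8,8,4,6,4,5]
data[mid]=8=8: mid=4
data[mid]=8=8: mid=5
data[mid]=4<8: swap data[3],data[5]; lo=4,mid=6 → [4,4,5,4,8,8,6,4,5]
data[mid]=6<8: swap data[4],data[6]; lo=5,mid=7 → [4,4,5,4,6,8,8,4,5]
data[mid]=4<8: swap data[5],data[7]; lo=6,mid=8 → [4,4,5,4,6,4,8,8,5]
data[mid]=5<8: swap data[6],data[8]; lo=7,mid=9 → [4,4,5,4,6,4,5,8,8]
end: lo=7, hi=8; data = [4,4,5,4,6,4,5,8,8]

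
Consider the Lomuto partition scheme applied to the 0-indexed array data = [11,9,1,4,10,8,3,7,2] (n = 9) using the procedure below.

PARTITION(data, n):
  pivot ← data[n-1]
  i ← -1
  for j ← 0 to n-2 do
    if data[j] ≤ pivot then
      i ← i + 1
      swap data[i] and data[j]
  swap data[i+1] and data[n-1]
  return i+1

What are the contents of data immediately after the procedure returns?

[1,2,11,4,10,8,3,7,9]

pivot = data[8] = 2; i = -1
j=0: data[0]=11 > 2 → no swap
j=1: data[1]=9 > 2 → no swap
j=2: data[2]=1 ≤ 2 → i=0, swap data[0],data[2] → [1,9,11,4,10,8,3,7,2]
j=3: data[3]=4 > 2 → no swap
j=4: data[4]=10 > 2 → no swap
j=5: data[5]=8 > 2 → no swap
j=6: data[6]=3 > 2 → no swap
j=7: data[7]=7 > 2 → no swap
final swap data[1],data[8] → [1,2,11,4,10,8,3,7,9]; return 1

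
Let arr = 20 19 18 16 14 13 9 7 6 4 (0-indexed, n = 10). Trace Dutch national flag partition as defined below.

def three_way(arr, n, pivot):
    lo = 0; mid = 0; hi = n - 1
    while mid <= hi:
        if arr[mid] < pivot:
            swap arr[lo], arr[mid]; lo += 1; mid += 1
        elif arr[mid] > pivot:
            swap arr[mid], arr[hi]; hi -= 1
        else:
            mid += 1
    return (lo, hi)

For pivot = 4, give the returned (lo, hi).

lo=0 mid=0 hi=9
20>4: swap(0,9), hi=8 ⇒ 4 19 18 16 14 13 9 7 6 20
4=4: mid=1
19>4: swap(1,8), hi=7 ⇒ 4 6 18 16 14 13 9 7 19 20
6>4: swap(1,7), hi=6 ⇒ 4 7 18 16 14 13 9 6 19 20
7>4: swap(1,6), hi=5 ⇒ 4 9 18 16 14 13 7 6 19 20
9>4: swap(1,5), hi=4 ⇒ 4 13 18 16 14 9 7 6 19 20
13>4: swap(1,4), hi=3 ⇒ 4 14 18 16 13 9 7 6 19 20
14>4: swap(1,3), hi=2 ⇒ 4 16 18 14 13 9 7 6 19 20
16>4: swap(1,2), hi=1 ⇒ 4 18 16 14 13 9 7 6 19 20
18>4: swap(1,1), hi=0 ⇒ 4 18 16 14 13 9 7 6 19 20
done. lo=0 hi=0; arr=4 18 16 14 13 9 7 6 19 20

(0, 0)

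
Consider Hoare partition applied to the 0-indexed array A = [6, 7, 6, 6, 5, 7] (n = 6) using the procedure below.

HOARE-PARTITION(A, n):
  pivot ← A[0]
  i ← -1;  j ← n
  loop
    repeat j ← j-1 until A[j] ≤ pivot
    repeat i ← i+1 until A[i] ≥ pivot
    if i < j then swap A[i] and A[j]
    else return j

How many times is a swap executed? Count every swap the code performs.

2

pivot = A[0] = 6; i = -1, j = 6
j→4 (A[4]=5≤6), i→0 (A[0]=6≥6); i<j, swap → [5, 7, 6, 6, 6, 7]
j→3 (A[3]=6≤6), i→1 (A[1]=7≥6); i<j, swap → [5, 6, 6, 7, 6, 7]
j→2, i→2; i≥j, return j=2. A = [5, 6, 6, 7, 6, 7]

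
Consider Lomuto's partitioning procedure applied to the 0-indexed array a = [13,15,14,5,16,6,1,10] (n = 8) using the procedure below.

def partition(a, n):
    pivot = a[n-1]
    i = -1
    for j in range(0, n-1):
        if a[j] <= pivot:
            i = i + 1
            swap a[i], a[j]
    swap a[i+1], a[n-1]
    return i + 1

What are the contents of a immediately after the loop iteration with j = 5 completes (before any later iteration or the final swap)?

pivot=10, i=-1
j=0: 13>10, skip
j=1: 15>10, skip
j=2: 14>10, skip
j=3: 5≤10, i=0, swap(0,3) ⇒ [5,15,14,13,16,6,1,10]
j=4: 16>10, skip
j=5: 6≤10, i=1, swap(1,5) ⇒ [5,6,14,13,16,15,1,10]
(after j=5) a = [5,6,14,13,16,15,1,10]

[5,6,14,13,16,15,1,10]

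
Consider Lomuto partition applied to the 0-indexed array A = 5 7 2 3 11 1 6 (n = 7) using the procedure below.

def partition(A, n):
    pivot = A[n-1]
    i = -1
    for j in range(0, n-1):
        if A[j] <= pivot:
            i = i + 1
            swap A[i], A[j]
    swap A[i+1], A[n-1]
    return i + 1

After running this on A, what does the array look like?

5 2 3 1 6 7 11

pivot=6, i=-1
j=0: 5≤6, i=0, swap(0,0) ⇒ 5 7 2 3 11 1 6
j=1: 7>6, skip
j=2: 2≤6, i=1, swap(1,2) ⇒ 5 2 7 3 11 1 6
j=3: 3≤6, i=2, swap(2,3) ⇒ 5 2 3 7 11 1 6
j=4: 11>6, skip
j=5: 1≤6, i=3, swap(3,5) ⇒ 5 2 3 1 11 7 6
swap(4,6) ⇒ 5 2 3 1 6 7 11; return 4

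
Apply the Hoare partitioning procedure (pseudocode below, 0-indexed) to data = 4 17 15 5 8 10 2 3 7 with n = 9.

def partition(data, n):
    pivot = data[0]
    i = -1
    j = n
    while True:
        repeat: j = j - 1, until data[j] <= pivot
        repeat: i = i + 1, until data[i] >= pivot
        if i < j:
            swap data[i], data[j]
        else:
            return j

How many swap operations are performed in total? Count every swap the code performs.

2

pivot=4
j stops at 7 (3), i stops at 0 (4); swap ⇒ 3 17 15 5 8 10 2 4 7
j stops at 6 (2), i stops at 1 (17); swap ⇒ 3 2 15 5 8 10 17 4 7
j stops at 1, i stops at 2; i≥j ⇒ return 1. data=3 2 15 5 8 10 17 4 7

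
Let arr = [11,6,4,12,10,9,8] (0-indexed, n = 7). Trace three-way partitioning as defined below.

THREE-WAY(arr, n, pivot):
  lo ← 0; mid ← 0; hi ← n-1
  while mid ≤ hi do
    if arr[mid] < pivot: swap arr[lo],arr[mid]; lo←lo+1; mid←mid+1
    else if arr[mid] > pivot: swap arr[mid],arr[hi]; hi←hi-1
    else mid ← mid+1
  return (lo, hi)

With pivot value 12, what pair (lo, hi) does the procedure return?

(6, 6)

pivot = 12; lo=0, mid=0, hi=6
arr[mid]=11<12: swap arr[0],arr[0]; lo=1,mid=1 → [11,6,4,12,10,9,8]
arr[mid]=6<12: swap arr[1],arr[1]; lo=2,mid=2 → [11,6,4,12,10,9,8]
arr[mid]=4<12: swap arr[2],arr[2]; lo=3,mid=3 → [11,6,4,12,10,9,8]
arr[mid]=12=12: mid=4
arr[mid]=10<12: swap arr[3],arr[4]; lo=4,mid=5 → [11,6,4,10,12,9,8]
arr[mid]=9<12: swap arr[4],arr[5]; lo=5,mid=6 → [11,6,4,10,9,12,8]
arr[mid]=8<12: swap arr[5],arr[6]; lo=6,mid=7 → [11,6,4,10,9,8,12]
end: lo=6, hi=6; arr = [11,6,4,10,9,8,12]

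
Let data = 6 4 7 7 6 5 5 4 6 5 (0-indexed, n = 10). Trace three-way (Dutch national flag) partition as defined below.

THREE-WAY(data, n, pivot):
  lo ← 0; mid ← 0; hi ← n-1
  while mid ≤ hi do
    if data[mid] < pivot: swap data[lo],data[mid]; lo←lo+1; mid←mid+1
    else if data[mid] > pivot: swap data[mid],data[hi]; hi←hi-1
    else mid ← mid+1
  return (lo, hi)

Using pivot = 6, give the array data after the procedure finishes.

4 5 5 5 4 6 6 6 7 7

pivot = 6; lo=0, mid=0, hi=9
data[mid]=6=6: mid=1
data[mid]=4<6: swap data[0],data[1]; lo=1,mid=2 → 4 6 7 7 6 5 5 4 6 5
data[mid]=7>6: swap data[2],data[9]; hi=8 → 4 6 5 7 6 5 5 4 6 7
data[mid]=5<6: swap data[1],data[2]; lo=2,mid=3 → 4 5 6 7 6 5 5 4 6 7
data[mid]=7>6: swap data[3],data[8]; hi=7 → 4 5 6 6 6 5 5 4 7 7
data[mid]=6=6: mid=4
data[mid]=6=6: mid=5
data[mid]=5<6: swap data[2],data[5]; lo=3,mid=6 → 4 5 5 6 6 6 5 4 7 7
data[mid]=5<6: swap data[3],data[6]; lo=4,mid=7 → 4 5 5 5 6 6 6 4 7 7
data[mid]=4<6: swap data[4],data[7]; lo=5,mid=8 → 4 5 5 5 4 6 6 6 7 7
end: lo=5, hi=7; data = 4 5 5 5 4 6 6 6 7 7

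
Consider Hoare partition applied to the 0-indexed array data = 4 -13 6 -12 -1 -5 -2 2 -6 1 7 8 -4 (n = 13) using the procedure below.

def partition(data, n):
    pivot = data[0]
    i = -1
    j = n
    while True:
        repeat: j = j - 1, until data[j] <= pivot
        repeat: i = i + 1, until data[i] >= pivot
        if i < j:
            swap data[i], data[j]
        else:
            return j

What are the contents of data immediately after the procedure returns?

pivot = data[0] = 4; i = -1, j = 13
j→12 (data[12]=-4≤4), i→0 (data[0]=4≥4); i<j, swap → -4 -13 6 -12 -1 -5 -2 2 -6 1 7 8 4
j→9 (data[9]=1≤4), i→2 (data[2]=6≥4); i<j, swap → -4 -13 1 -12 -1 -5 -2 2 -6 6 7 8 4
j→8, i→9; i≥j, return j=8. data = -4 -13 1 -12 -1 -5 -2 2 -6 6 7 8 4

-4 -13 1 -12 -1 -5 -2 2 -6 6 7 8 4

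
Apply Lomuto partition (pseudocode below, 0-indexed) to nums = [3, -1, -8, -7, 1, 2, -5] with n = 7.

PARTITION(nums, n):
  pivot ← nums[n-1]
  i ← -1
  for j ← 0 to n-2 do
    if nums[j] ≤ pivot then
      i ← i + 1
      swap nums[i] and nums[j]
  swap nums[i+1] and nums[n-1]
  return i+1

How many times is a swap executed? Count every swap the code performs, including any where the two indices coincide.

3

pivot=-5, i=-1
j=0: 3>-5, skip
j=1: -1>-5, skip
j=2: -8≤-5, i=0, swap(0,2) ⇒ [-8, -1, 3, -7, 1, 2, -5]
j=3: -7≤-5, i=1, swap(1,3) ⇒ [-8, -7, 3, -1, 1, 2, -5]
j=4: 1>-5, skip
j=5: 2>-5, skip
swap(2,6) ⇒ [-8, -7, -5, -1, 1, 2, 3]; return 2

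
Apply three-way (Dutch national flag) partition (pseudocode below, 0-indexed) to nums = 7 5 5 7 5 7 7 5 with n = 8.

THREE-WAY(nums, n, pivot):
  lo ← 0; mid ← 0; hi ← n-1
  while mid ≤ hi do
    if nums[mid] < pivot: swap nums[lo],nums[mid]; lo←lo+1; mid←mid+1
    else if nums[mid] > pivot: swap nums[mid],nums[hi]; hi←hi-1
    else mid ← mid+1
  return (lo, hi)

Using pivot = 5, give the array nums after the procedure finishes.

pivot = 5; lo=0, mid=0, hi=7
nums[mid]=7>5: swap nums[0],nums[7]; hi=6 → 5 5 5 7 5 7 7 7
nums[mid]=5=5: mid=1
nums[mid]=5=5: mid=2
nums[mid]=5=5: mid=3
nums[mid]=7>5: swap nums[3],nums[6]; hi=5 → 5 5 5 7 5 7 7 7
nums[mid]=7>5: swap nums[3],nums[5]; hi=4 → 5 5 5 7 5 7 7 7
nums[mid]=7>5: swap nums[3],nums[4]; hi=3 → 5 5 5 5 7 7 7 7
nums[mid]=5=5: mid=4
end: lo=0, hi=3; nums = 5 5 5 5 7 7 7 7

5 5 5 5 7 7 7 7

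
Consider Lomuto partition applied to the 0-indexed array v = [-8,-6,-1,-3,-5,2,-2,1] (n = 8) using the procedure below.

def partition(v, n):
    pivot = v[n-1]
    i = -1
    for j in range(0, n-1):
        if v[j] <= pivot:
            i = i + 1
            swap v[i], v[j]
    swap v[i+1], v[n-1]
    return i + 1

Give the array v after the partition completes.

[-8,-6,-1,-3,-5,-2,1,2]

pivot = v[7] = 1; i = -1
j=0: v[0]=-8 ≤ 1 → i=0, swap v[0],v[0] (no change) → [-8,-6,-1,-3,-5,2,-2,1]
j=1: v[1]=-6 ≤ 1 → i=1, swap v[1],v[1] (no change) → [-8,-6,-1,-3,-5,2,-2,1]
j=2: v[2]=-1 ≤ 1 → i=2, swap v[2],v[2] (no change) → [-8,-6,-1,-3,-5,2,-2,1]
j=3: v[3]=-3 ≤ 1 → i=3, swap v[3],v[3] (no change) → [-8,-6,-1,-3,-5,2,-2,1]
j=4: v[4]=-5 ≤ 1 → i=4, swap v[4],v[4] (no change) → [-8,-6,-1,-3,-5,2,-2,1]
j=5: v[5]=2 > 1 → no swap
j=6: v[6]=-2 ≤ 1 → i=5, swap v[5],v[6] → [-8,-6,-1,-3,-5,-2,2,1]
final swap v[6],v[7] → [-8,-6,-1,-3,-5,-2,1,2]; return 6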